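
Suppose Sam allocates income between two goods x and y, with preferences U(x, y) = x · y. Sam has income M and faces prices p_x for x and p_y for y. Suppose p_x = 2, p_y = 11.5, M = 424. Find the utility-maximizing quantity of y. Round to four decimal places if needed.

y* = 18.4348

The MRS is y/x. Set MRS = p_x/p_y.
Rearranging, p_y·y = p_x·x. Substituting into the budget gives p_x·x·(1 + 1) = M.
Demand: x*(p_x,p_y,M) = 0.5·M/p_x and y* = 0.5·M/p_y.
At p_x=2, p_y=11.5, M=424: y* = 0.5·424/11.5 = 18.4348.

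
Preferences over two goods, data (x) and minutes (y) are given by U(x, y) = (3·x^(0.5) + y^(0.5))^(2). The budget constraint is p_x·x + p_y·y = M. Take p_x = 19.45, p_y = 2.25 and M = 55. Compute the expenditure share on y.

share on y = 0.4899

MRS = MU_x/MU_y = 3·(y/x)^(0.5). Set equal to p_x/p_y.
Solve for the ratio: y/x = [(1/3)·p_x/p_y]^(2).
Substitute y = (y/x)·x into the budget: x* = M/(p_x + p_y·(y/x)).
Numerically y/x = 8.302936, so x* = 55/(19.45 + 2.25·8.302936) = 1.4424 and y* = 8.302936·1.4424 = 11.9759.
Expenditure on y: 2.25·11.9759 = 26.9458; share = 0.4899.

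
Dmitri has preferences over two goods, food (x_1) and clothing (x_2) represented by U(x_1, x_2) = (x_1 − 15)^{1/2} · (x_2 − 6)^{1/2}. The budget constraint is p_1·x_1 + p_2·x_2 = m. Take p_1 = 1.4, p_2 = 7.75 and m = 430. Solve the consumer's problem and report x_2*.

Let x_1' = x_1−15, x_2' = x_2−6. MRS = x_2'/x_1' = p_1/p_2.
After buying the subsistence bundle (15, 6), a share 0.5 of the remaining income goes to x_1: x_1* = 15 + 0.5·(m − 15p_1 − 6p_2)/p_1.
Discretionary income = 430 − 15·1.4 − 6·7.75 = 362.5; x_2* = 6 + 0.5·362.5/7.75 = 29.3871.

x_2* = 29.3871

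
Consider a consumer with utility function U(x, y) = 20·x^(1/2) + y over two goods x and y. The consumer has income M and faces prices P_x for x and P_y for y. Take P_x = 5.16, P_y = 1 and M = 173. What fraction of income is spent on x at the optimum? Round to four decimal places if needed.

share on x = 0.112

Set MRS = P_x/P_y: 10·x^(−1/2) = P_x/P_y.
Solve: √x = 10·P_y/P_x, so x*(P_x,P_y) = (10·P_y/P_x)², and y* = (M − P_x·x*)/P_y.
Plugging in: x* = (10·1/5.16)² = 3.7558, y* = 153.6202.
Expenditure on x: 5.16·3.7558 = 19.3798; share = 0.112.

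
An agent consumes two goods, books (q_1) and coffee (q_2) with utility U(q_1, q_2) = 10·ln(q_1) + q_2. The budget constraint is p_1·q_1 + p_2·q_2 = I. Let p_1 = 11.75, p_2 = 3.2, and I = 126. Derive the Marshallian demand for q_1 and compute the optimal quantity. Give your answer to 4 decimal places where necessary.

q_1* = 2.7234

So q_1*(p_1,p_2) = 10·p_2/p_1, independent of income; and q_2* = (I − 10·p_2)/p_2.
At the given prices: q_1* = 10·3.2/11.75 = 2.7234.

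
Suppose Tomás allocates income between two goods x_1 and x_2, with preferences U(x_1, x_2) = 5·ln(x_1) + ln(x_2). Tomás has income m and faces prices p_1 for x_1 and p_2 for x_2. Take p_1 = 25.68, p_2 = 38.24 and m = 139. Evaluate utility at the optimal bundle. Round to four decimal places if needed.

The MRS is 5·x_2/x_1. Set MRS = p_1/p_2.
Rearranging, p_2·x_2 = (1/5)·p_1·x_1. Substituting into the budget gives p_1·x_1·(1 + (1/5)) = m.
Demand: x_1*(p_1,p_2,m) = 5/6·m/p_1 and x_2* = 1/6·m/p_2.
At p_1=25.68, p_2=38.24, m=139: x_1* = 5/6·139/25.68 = 4.5106, x_2* = 0.6058.
Utility at the optimum: U(4.5106, 0.6058) = 7.031.

V = 7.031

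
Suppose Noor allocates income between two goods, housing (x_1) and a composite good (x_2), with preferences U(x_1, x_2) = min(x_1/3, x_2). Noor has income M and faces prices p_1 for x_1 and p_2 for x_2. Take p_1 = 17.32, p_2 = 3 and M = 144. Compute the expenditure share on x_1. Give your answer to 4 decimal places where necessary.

With perfect complements, no substitution: consume in ratio x_1:x_2 = 3:1.
Budget: p_1·x_1 + p_2·(1/3)·x_1 = M, so (3·p_1 + p_2)·x_1 = 3·M.
Demand: x_1*(p_1,p_2,M) = 3·M/(3·p_1 + p_2), x_2* = M/(3·p_1 + p_2).
Here 3·17.32 + 3 = 54.96, giving x_1* = 7.8603 and x_2* = 2.6201.
Expenditure on x_1: 17.32·7.8603 = 136.1397; share = 0.9454.

share on x_1 = 0.9454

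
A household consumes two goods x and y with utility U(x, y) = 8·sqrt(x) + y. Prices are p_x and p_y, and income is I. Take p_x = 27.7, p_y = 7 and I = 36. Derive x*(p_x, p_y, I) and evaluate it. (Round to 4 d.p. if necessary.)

x* = 1.0218

Utility is quasi-linear in y; the FOC for x is 4/√x = p_x/p_y.
Solve: √x = 4·p_y/p_x, so x*(p_x,p_y) = (4·p_y/p_x)², and y* = (I − p_x·x*)/p_y.
Plugging in: x* = (4·7/27.7)² = 1.0218.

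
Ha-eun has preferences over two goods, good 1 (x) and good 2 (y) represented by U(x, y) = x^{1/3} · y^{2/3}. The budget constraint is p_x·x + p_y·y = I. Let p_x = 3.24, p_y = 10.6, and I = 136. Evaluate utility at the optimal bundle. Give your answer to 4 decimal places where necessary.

At p_x=3.24, p_y=10.6, I=136: x* = 1/3·136/3.24 = 13.9918, y* = 8.5535.
Utility at the optimum: U(13.9918, 8.5535) = 10.0783.

V = 10.0783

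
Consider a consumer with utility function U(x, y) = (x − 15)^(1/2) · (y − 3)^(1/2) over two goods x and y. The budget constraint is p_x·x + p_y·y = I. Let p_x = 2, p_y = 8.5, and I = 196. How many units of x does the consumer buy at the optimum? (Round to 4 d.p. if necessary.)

x* = 50.125

After buying the subsistence bundle (15, 3), a share 0.5 of the remaining income goes to x: x* = 15 + 0.5·(I − 15p_x − 3p_y)/p_x.
Discretionary income = 196 − 15·2 − 3·8.5 = 140.5; x* = 15 + 0.5·140.5/2 = 50.125.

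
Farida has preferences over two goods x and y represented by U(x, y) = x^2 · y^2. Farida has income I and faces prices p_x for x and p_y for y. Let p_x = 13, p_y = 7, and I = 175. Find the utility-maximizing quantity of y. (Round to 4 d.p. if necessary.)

Tangency: MRS = y/x = p_x/p_y.
Rearranging, p_y·y = p_x·x. Substituting into the budget gives p_x·x·(1 + 1) = I.
Demand: x*(p_x,p_y,I) = 0.5·I/p_x and y* = 0.5·I/p_y.
At p_x=13, p_y=7, I=175: y* = 0.5·175/7 = 12.5.

y* = 12.5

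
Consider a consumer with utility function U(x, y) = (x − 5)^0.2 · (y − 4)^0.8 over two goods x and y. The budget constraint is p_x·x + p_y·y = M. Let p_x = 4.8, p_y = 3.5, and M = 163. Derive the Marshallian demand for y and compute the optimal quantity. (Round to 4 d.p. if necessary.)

y* = 32.5714

Let x' = x−5, y' = y−4. MRS = (1/4)·y'/x' = p_x/p_y.
Substituting into the budget: x* = 5 + 0.2·(M − 5·p_x − 4·p_y)/p_x, and y* = 4 + 0.8·(…)/p_y.
Discretionary income = 163 − 5·4.8 − 4·3.5 = 125; y* = 4 + 0.8·125/3.5 = 32.5714.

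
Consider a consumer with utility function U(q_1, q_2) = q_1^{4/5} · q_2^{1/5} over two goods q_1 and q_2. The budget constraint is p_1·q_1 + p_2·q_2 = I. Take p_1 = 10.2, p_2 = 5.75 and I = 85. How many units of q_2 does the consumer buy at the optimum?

q_2* = 2.9565

MU_q_1/MU_q_2 = (0.8·q_2)/(0.2·q_1); tangency sets this equal to p_1/p_2.
Rearranging, p_2·q_2 = (1/4)·p_1·q_1. Substituting into the budget gives p_1·q_1·(1 + (1/4)) = I.
Demand: q_1*(p_1,p_2,I) = 0.8·I/p_1 and q_2* = 0.2·I/p_2.
At p_1=10.2, p_2=5.75, I=85: q_2* = 0.2·85/5.75 = 2.9565.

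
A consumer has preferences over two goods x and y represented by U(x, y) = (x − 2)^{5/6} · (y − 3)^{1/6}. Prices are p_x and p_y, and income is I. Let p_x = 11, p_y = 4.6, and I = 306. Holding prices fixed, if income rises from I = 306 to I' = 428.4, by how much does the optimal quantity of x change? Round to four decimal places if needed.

Δx* = 9.2727

MRS = 5·(y−3)/(x−2). Tangency with p_x/p_y gives y−3 = (1/5)·(p_x/p_y)·(x−2).
After buying the subsistence bundle (2, 3), a share 5/6 of the remaining income goes to x: x* = 2 + 5/6·(I − 2p_x − 3p_y)/p_x.
Discretionary income = 306 − 2·11 − 3·4.6 = 270.2; x* = 2 + 5/6·270.2/11 = 22.4697.
At I' = 428.4: x* = 31.7424. Change: 31.7424 − 22.4697 = 9.2727.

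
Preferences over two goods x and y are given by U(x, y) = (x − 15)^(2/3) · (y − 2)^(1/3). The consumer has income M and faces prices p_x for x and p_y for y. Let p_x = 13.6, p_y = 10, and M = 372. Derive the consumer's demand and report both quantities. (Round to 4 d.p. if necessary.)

x* = 22.2549, y* = 6.9333

Discretionary income = 372 − 15·13.6 − 2·10 = 148; x* = 15 + 2/3·148/13.6 = 22.2549; y* = 2 + 1/3·148/10 = 6.9333.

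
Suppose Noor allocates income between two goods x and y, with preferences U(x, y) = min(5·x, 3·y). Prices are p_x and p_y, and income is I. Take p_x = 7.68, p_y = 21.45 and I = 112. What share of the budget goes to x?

share on x = 0.1768

Leontief preferences: the optimum is at the kink where x/3 = y/5, i.e. y = (5/3)·x.
Budget: p_x·x + p_y·(5/3)·x = I, so (3·p_x + 5·p_y)·x = 3·I.
Demand: x*(p_x,p_y,I) = 3·I/(3·p_x + 5·p_y), y* = 5·I/(3·p_x + 5·p_y).
Here 3·7.68 + 5·21.45 = 130.29, giving x* = 2.5789 and y* = 4.2981.
Expenditure on x: 7.68·2.5789 = 19.8057; share = 0.1768.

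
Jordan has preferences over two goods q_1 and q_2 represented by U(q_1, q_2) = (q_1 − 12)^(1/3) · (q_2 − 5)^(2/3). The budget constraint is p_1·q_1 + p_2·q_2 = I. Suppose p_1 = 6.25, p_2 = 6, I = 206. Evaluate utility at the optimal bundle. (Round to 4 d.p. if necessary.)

V = 8.7867

MRS = (1/2)·(q_2−5)/(q_1−12). Tangency with p_1/p_2 gives q_2−5 = 2·(p_1/p_2)·(q_1−12).
Substituting into the budget: q_1* = 12 + 1/3·(I − 12·p_1 − 5·p_2)/p_1, and q_2* = 5 + 2/3·(…)/p_2.
Discretionary income = 206 − 12·6.25 − 5·6 = 101; q_1* = 12 + 1/3·101/6.25 = 17.3867; q_2* = 5 + 2/3·101/6 = 16.2222.
Utility at the optimum: U(17.3867, 16.2222) = 8.7867.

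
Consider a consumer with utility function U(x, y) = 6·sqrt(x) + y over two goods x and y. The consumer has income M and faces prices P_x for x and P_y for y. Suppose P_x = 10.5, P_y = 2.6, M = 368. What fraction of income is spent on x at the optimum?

Plugging in: x* = (3·2.6/10.5)² = 0.5518, y* = 139.3099.
Expenditure on x: 10.5·0.5518 = 5.7943; share = 0.0157.

share on x = 0.0157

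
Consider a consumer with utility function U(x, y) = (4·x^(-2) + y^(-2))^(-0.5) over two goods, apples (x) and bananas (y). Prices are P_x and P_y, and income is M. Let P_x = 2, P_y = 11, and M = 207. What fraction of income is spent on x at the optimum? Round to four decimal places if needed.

With the ratio pinned down, the budget gives x* = M/(P_x + P_y·(y/x)) and y* = (y/x)·x*.
Numerically y/x = 0.356883, so x* = 207/(2 + 11·0.356883) = 34.9325 and y* = 0.356883·34.9325 = 12.4668.
Expenditure on x: 2·34.9325 = 69.865; share = 0.3375.

share on x = 0.3375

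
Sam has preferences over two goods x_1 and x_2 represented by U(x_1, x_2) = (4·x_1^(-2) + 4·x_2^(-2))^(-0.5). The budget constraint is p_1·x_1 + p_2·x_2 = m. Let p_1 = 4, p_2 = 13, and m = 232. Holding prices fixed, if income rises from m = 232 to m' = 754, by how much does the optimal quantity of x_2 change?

Substitute x_2 = (x_2/x_1)·x_1 into the budget: x_1* = m/(p_1 + p_2·(x_2/x_1)).
Numerically x_2/x_1 = 0.675106, so x_1* = 232/(4 + 13·0.675106) = 18.1585 and x_2* = 0.675106·18.1585 = 12.2589.
At m' = 754: x_2* = 39.8415. Change: 39.8415 − 12.2589 = 27.5826.

Δx_2* = 27.5826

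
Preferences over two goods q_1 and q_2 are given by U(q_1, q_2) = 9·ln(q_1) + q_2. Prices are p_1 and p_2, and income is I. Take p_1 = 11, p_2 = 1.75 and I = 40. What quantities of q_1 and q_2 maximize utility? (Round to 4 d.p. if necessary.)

Set MRS = p_1/p_2: (9/q_1)/1 = p_1/p_2.
So q_1*(p_1,p_2) = 9·p_2/p_1, independent of income; and q_2* = (I − 9·p_2)/p_2.
At the given prices: q_1* = 9·1.75/11 = 1.4318, and q_2* = 13.8571.

q_1* = 1.4318, q_2* = 13.8571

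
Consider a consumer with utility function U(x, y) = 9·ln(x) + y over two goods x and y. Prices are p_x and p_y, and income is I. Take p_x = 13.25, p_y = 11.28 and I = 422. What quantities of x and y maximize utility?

Set MRS = p_x/p_y: (9/x)/1 = p_x/p_y.
So x*(p_x,p_y) = 9·p_y/p_x, independent of income; and y* = (I − 9·p_y)/p_y.
At the given prices: x* = 9·11.28/13.25 = 7.6619, and y* = 28.4113.

x* = 7.6619, y* = 28.4113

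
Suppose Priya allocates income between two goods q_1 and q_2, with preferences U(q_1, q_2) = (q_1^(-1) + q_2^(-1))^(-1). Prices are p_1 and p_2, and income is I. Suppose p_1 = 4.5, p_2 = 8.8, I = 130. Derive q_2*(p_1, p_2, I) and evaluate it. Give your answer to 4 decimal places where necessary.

q_2* = 8.6133

MU_q_1 ∝ q_1^(-2), MU_q_2 ∝ q_2^(-2), so MRS = (q_2/q_1)^(2) = p_1/p_2.
Solve for the ratio: q_2/q_1 = [p_1/p_2]^(0.5).
With the ratio pinned down, the budget gives q_1* = I/(p_1 + p_2·(q_2/q_1)) and q_2* = (q_2/q_1)·q_1*.
Numerically q_2/q_1 = 0.715097, so q_1* = 130/(4.5 + 8.8·0.715097) = 12.045 and q_2* = 0.715097·12.045 = 8.6133.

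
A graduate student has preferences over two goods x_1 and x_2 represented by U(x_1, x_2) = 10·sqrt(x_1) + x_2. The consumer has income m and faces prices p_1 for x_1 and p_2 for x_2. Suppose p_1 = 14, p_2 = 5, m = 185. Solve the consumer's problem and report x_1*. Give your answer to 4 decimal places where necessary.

x_1* = 3.1888

MU_x_1 = 5/√x_1, MU_x_2 = 1. Tangency: 5/√x_1 = p_1/p_2.
Thus x_1* = (5·p_2/p_1)² — independent of m — with the rest of income spent on x_2.
Plugging in: x_1* = (5·5/14)² = 3.1888.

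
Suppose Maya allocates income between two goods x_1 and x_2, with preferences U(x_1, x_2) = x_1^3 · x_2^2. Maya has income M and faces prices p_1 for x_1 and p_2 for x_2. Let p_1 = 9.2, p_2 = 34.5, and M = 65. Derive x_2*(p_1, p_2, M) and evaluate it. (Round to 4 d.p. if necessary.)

The MRS is (3/2)·x_2/x_1. Set MRS = p_1/p_2.
So 3·p_2·x_2 = 2·p_1·x_1; combined with the budget, a share 0.6 of income goes to x_1.
Demand: x_1*(p_1,p_2,M) = 0.6·M/p_1 and x_2* = 0.4·M/p_2.
At p_1=9.2, p_2=34.5, M=65: x_2* = 0.4·65/34.5 = 0.7536.

x_2* = 0.7536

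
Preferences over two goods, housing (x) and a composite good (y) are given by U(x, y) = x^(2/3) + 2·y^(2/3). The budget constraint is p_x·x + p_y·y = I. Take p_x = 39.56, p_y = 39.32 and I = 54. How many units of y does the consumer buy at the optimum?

y* = 1.2224

MU_x ∝ x^(-1/3), MU_y ∝ 2·y^(-1/3), so MRS = (1/2)·(y/x)^(1/3) = p_x/p_y.
Hence y/x = (2·p_x/p_y)^(1/(1/3)), i.e. raised to the 3 power.
Substitute y = (y/x)·x into the budget: x* = I/(p_x + p_y·(y/x)).
Numerically y/x = 8.147386, so x* = 54/(39.56 + 39.32·8.147386) = 0.15 and y* = 8.147386·0.15 = 1.2224.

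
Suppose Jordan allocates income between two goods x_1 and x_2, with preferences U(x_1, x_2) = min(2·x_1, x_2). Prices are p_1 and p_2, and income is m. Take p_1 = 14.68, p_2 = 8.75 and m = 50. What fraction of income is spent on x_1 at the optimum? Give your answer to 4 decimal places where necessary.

With perfect complements, no substitution: consume in ratio x_1:x_2 = 1:2.
Budget: p_1·x_1 + p_2·2·x_1 = m, so (p_1 + 2·p_2)·x_1 = m.
Demand: x_1*(p_1,p_2,m) = m/(p_1 + 2·p_2), x_2* = 2·m/(p_1 + 2·p_2).
Here 14.68 + 2·8.75 = 32.18, giving x_1* = 1.5538 and x_2* = 3.1075.
Expenditure on x_1: 14.68·1.5538 = 22.8092; share = 0.4562.

share on x_1 = 0.4562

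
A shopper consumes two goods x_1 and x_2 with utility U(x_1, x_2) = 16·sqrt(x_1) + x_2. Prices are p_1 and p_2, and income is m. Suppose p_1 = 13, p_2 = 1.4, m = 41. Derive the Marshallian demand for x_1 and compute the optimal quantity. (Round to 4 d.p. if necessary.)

Plugging in: x_1* = (8·1.4/13)² = 0.7422.

x_1* = 0.7422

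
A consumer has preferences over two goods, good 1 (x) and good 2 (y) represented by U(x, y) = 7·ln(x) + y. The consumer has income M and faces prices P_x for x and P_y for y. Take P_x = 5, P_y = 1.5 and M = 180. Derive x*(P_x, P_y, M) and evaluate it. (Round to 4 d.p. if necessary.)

So x*(P_x,P_y) = 7·P_y/P_x, independent of income; and y* = (M − 7·P_y)/P_y.
At the given prices: x* = 7·1.5/5 = 2.1.

x* = 2.1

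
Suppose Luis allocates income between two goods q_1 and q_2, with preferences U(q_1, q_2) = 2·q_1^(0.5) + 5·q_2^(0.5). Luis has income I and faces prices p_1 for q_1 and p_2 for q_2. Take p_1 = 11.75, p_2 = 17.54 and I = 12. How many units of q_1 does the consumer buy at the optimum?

q_1* = 0.1969

MU_q_1 ∝ 2·q_1^(-0.5), MU_q_2 ∝ 5·q_2^(-0.5), so MRS = (2/5)·(q_2/q_1)^(0.5) = p_1/p_2.
Hence q_2/q_1 = ((5/2)·p_1/p_2)^(1/(0.5)), i.e. raised to the 2 power.
Substitute q_2 = (q_2/q_1)·q_1 into the budget: q_1* = I/(p_1 + p_2·(q_2/q_1)).
Numerically q_2/q_1 = 2.804766, so q_1* = 12/(11.75 + 17.54·2.804766) = 0.1969.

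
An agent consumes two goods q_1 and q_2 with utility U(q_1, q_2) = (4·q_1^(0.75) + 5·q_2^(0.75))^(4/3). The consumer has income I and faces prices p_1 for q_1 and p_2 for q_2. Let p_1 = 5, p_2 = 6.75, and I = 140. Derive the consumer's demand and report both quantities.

MU_q_1 ∝ 4·q_1^(-0.25), MU_q_2 ∝ 5·q_2^(-0.25), so MRS = (4/5)·(q_2/q_1)^(0.25) = p_1/p_2.
Hence q_2/q_1 = ((5/4)·p_1/p_2)^(1/(0.25)), i.e. raised to the 4 power.
With the ratio pinned down, the budget gives q_1* = I/(p_1 + p_2·(q_2/q_1)) and q_2* = (q_2/q_1)·q_1*.
Numerically q_2/q_1 = 0.73503, so q_1* = 140/(5 + 6.75·0.73503) = 14.0542 and q_2* = 0.73503·14.0542 = 10.3302.

q_1* = 14.0542, q_2* = 10.3302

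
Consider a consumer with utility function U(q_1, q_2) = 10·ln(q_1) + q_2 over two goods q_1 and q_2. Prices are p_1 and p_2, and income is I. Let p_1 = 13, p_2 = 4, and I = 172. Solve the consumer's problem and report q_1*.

q_1* = 3.0769

MU_q_1 = 10/q_1, MU_q_2 = 1. Tangency: 10/q_1 = p_1/p_2.
So q_1*(p_1,p_2) = 10·p_2/p_1, independent of income; and q_2* = (I − 10·p_2)/p_2.
At the given prices: q_1* = 10·4/13 = 3.0769.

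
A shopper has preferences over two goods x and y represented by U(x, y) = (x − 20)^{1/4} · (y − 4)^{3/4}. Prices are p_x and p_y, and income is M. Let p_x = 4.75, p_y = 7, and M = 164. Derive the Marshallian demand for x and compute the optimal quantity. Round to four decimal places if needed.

This is Cobb-Douglas in (x−20, y−4): tangency gives 0.25·p_y·(y−4) = 0.75·p_x·(x−20).
After buying the subsistence bundle (20, 4), a share 0.25 of the remaining income goes to x: x* = 20 + 0.25·(M − 20p_x − 4p_y)/p_x.
Discretionary income = 164 − 20·4.75 − 4·7 = 41; x* = 20 + 0.25·41/4.75 = 22.1579.

x* = 22.1579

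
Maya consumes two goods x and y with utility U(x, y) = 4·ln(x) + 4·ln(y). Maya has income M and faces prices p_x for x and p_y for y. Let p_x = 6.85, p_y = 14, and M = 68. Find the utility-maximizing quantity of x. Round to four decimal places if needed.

x* = 4.9635

Tangency: MRS = y/x = p_x/p_y.
Rearranging, p_y·y = p_x·x. Substituting into the budget gives p_x·x·(1 + 1) = M.
Demand: x*(p_x,p_y,M) = 0.5·M/p_x and y* = 0.5·M/p_y.
At p_x=6.85, p_y=14, M=68: x* = 0.5·68/6.85 = 4.9635.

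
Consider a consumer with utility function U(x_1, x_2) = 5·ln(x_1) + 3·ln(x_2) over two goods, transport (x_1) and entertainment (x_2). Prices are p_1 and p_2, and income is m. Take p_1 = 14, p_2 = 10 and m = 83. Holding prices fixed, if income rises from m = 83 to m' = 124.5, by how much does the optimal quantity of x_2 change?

Δx_2* = 1.5563

MU_x_1/MU_x_2 = (5·x_2)/(3·x_1); tangency sets this equal to p_1/p_2.
Rearranging, p_2·x_2 = (3/5)·p_1·x_1. Substituting into the budget gives p_1·x_1·(1 + (3/5)) = m.
Demand: x_1*(p_1,p_2,m) = 0.625·m/p_1 and x_2* = 0.375·m/p_2.
At p_1=14, p_2=10, m=83: x_2* = 0.375·83/10 = 3.1125.
At m' = 124.5: x_2* = 4.6688. Change: 4.6688 − 3.1125 = 1.5563.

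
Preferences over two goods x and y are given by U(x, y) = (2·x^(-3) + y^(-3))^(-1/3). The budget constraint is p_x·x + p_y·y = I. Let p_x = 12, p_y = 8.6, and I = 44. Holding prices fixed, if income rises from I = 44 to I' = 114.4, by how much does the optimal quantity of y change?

With the ratio pinned down, the budget gives x* = I/(p_x + p_y·(y/x)) and y* = (y/x)·x*.
Numerically y/x = 0.913931, so x* = 44/(12 + 8.6·0.913931) = 2.2155 and y* = 0.913931·2.2155 = 2.0248.
At I' = 114.4: y* = 5.2646. Change: 5.2646 − 2.0248 = 3.2397.

Δy* = 3.2397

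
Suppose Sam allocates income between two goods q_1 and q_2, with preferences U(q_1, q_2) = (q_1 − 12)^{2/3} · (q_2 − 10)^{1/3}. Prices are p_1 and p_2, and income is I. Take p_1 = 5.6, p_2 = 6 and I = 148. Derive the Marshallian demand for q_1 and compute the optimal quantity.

q_1* = 14.4762

Let q_1' = q_1−12, q_2' = q_2−10. MRS = 2·q_2'/q_1' = p_1/p_2.
Substituting into the budget: q_1* = 12 + 2/3·(I − 12·p_1 − 10·p_2)/p_1, and q_2* = 10 + 1/3·(…)/p_2.
Discretionary income = 148 − 12·5.6 − 10·6 = 20.8; q_1* = 12 + 2/3·20.8/5.6 = 14.4762.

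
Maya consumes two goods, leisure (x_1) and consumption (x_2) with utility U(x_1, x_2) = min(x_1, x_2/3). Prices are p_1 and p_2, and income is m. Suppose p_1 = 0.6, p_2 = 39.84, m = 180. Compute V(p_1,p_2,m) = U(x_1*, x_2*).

V = 1.4985

With perfect complements, no substitution: consume in ratio x_1:x_2 = 1:3.
Budget: p_1·x_1 + p_2·3·x_1 = m, so (p_1 + 3·p_2)·x_1 = m.
Demand: x_1*(p_1,p_2,m) = m/(p_1 + 3·p_2), x_2* = 3·m/(p_1 + 3·p_2).
Here 0.6 + 3·39.84 = 120.12, giving x_1* = 1.4985 and x_2* = 4.4955.
Utility at the optimum: U(1.4985, 4.4955) = 1.4985.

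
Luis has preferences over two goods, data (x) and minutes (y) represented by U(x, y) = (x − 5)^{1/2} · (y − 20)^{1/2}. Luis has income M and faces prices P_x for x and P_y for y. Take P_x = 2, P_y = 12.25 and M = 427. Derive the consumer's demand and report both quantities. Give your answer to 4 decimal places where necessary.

x* = 48, y* = 27.0204

This is Cobb-Douglas in (x−5, y−20): tangency gives 0.5·P_y·(y−20) = 0.5·P_x·(x−5).
Substituting into the budget: x* = 5 + 0.5·(M − 5·P_x − 20·P_y)/P_x, and y* = 20 + 0.5·(…)/P_y.
Discretionary income = 427 − 5·2 − 20·12.25 = 172; x* = 5 + 0.5·172/2 = 48; y* = 20 + 0.5·172/12.25 = 27.0204.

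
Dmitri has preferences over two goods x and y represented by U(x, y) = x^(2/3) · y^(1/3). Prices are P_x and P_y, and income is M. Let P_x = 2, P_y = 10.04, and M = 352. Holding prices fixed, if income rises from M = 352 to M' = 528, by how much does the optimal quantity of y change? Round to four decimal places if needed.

Tangency: MRS = 2·y/x = P_x/P_y.
So 2/3·P_y·y = 1/3·P_x·x; combined with the budget, a share 2/3 of income goes to x.
Demand: x*(P_x,P_y,M) = 2/3·M/P_x and y* = 1/3·M/P_y.
At P_x=2, P_y=10.04, M=352: y* = 1/3·352/10.04 = 11.6866.
At M' = 528: y* = 17.5299. Change: 17.5299 − 11.6866 = 5.8433.

Δy* = 5.8433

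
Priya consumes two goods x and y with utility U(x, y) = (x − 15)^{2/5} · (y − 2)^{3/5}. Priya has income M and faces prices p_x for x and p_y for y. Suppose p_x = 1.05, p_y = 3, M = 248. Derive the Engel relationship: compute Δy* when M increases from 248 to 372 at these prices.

Δy* = 24.8

MRS = (2/3)·(y−2)/(x−15). Tangency with p_x/p_y gives y−2 = (3/2)·(p_x/p_y)·(x−15).
After buying the subsistence bundle (15, 2), a share 0.4 of the remaining income goes to x: x* = 15 + 0.4·(M − 15p_x − 2p_y)/p_x.
Discretionary income = 248 − 15·1.05 − 2·3 = 226.25; y* = 2 + 0.6·226.25/3 = 47.25.
At M' = 372: y* = 72.05. Change: 72.05 − 47.25 = 24.8.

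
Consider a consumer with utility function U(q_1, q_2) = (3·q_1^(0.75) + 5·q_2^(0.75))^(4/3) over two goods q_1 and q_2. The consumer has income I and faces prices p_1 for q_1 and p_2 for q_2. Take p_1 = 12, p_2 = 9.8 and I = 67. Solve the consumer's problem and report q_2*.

MRS = MU_q_1/MU_q_2 = (3/5)·(q_2/q_1)^(0.25). Set equal to p_1/p_2.
Solve for the ratio: q_2/q_1 = [(5/3)·p_1/p_2]^(4).
Substitute q_2 = (q_2/q_1)·q_1 into the budget: q_1* = I/(p_1 + p_2·(q_2/q_1)).
Numerically q_2/q_1 = 17.346653, so q_1* = 67/(12 + 9.8·17.346653) = 0.3681 and q_2* = 17.346653·0.3681 = 6.386.

q_2* = 6.386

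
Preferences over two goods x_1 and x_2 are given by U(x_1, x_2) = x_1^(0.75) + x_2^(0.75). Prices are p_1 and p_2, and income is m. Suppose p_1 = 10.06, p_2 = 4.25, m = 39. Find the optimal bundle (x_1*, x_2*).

x_1* = 0.2718, x_2* = 8.5331

Substitute x_2 = (x_2/x_1)·x_1 into the budget: x_1* = m/(p_1 + p_2·(x_2/x_1)).
Numerically x_2/x_1 = 31.393245, so x_1* = 39/(10.06 + 4.25·31.393245) = 0.2718 and x_2* = 31.393245·0.2718 = 8.5331.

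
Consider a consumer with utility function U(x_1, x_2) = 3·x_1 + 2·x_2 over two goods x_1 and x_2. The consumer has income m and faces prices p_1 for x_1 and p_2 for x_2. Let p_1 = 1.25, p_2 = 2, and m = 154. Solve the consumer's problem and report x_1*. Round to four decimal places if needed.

Linear utility — the consumer picks whichever good has higher MU/price: 3/1.25 = 2.4 vs 2/2 = 1.
x_1 gives more utility per dollar, so spend all income on x_1: x_1* = m/p_1, x_2* = 0.
Numerically: x_1* = 123.2, x_2* = 0.

x_1* = 123.2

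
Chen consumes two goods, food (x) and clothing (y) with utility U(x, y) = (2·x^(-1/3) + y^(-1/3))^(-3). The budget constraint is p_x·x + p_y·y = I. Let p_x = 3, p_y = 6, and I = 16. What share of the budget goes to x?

From the CES first-order condition, 2·(y/x)^(4/3) = p_x/p_y.
Solve for the ratio: y/x = [(1/2)·p_x/p_y]^(0.75).
With the ratio pinned down, the budget gives x* = I/(p_x + p_y·(y/x)) and y* = (y/x)·x*.
Numerically y/x = 0.353553, so x* = 16/(3 + 6·0.353553) = 3.1242 and y* = 0.353553·3.1242 = 1.1046.
Expenditure on x: 3·3.1242 = 9.3726; share = 0.5858.

share on x = 0.5858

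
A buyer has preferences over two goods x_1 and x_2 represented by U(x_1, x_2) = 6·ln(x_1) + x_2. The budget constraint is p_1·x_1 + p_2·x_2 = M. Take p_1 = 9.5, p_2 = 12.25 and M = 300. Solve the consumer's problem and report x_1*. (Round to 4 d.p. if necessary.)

x_1* = 7.7368

At the given prices: x_1* = 6·12.25/9.5 = 7.7368.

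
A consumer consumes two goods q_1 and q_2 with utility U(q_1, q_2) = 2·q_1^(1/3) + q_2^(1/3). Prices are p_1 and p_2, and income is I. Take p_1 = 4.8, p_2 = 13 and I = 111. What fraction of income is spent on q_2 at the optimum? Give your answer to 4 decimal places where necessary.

share on q_2 = 0.1768

From the CES first-order condition, 2·(q_2/q_1)^(2/3) = p_1/p_2.
Solve for the ratio: q_2/q_1 = [(1/2)·p_1/p_2]^(1.5).
With the ratio pinned down, the budget gives q_1* = I/(p_1 + p_2·(q_2/q_1)) and q_2* = (q_2/q_1)·q_1*.
Numerically q_2/q_1 = 0.079323, so q_1* = 111/(4.8 + 13·0.079323) = 19.0355 and q_2* = 0.079323·19.0355 = 1.51.
Expenditure on q_2: 13·1.51 = 19.6295; share = 0.1768.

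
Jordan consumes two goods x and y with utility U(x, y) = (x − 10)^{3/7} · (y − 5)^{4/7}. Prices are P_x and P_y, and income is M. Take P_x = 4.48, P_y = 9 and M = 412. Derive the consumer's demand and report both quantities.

MRS = (3/4)·(y−5)/(x−10). Tangency with P_x/P_y gives y−5 = (4/3)·(P_x/P_y)·(x−10).
After buying the subsistence bundle (10, 5), a share 3/7 of the remaining income goes to x: x* = 10 + 3/7·(M − 10P_x − 5P_y)/P_x.
Discretionary income = 412 − 10·4.48 − 5·9 = 322.2; x* = 10 + 3/7·322.2/4.48 = 40.8227; y* = 5 + 4/7·322.2/9 = 25.4571.

x* = 40.8227, y* = 25.4571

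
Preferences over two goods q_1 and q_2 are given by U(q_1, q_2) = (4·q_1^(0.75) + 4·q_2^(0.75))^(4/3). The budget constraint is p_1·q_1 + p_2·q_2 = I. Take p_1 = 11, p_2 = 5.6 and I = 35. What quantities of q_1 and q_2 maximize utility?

MRS = MU_q_1/MU_q_2 = (q_2/q_1)^(0.25). Set equal to p_1/p_2.
Solve for the ratio: q_2/q_1 = [p_1/p_2]^(4).
Substitute q_2 = (q_2/q_1)·q_1 into the budget: q_1* = I/(p_1 + p_2·(q_2/q_1)).
Numerically q_2/q_1 = 14.887392, so q_1* = 35/(11 + 5.6·14.887392) = 0.3709 and q_2* = 14.887392·0.3709 = 5.5215.

q_1* = 0.3709, q_2* = 5.5215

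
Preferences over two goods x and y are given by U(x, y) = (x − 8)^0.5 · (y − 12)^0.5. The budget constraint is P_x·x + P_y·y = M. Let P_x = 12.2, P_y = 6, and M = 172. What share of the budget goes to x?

share on x = 0.5744

Let x' = x−8, y' = y−12. MRS = y'/x' = P_x/P_y.
Substituting into the budget: x* = 8 + 0.5·(M − 8·P_x − 12·P_y)/P_x, and y* = 12 + 0.5·(…)/P_y.
Discretionary income = 172 − 8·12.2 − 12·6 = 2.4; x* = 8 + 0.5·2.4/12.2 = 8.0984; y* = 12 + 0.5·2.4/6 = 12.2.
Expenditure on x: 12.2·8.0984 = 98.8; share = 0.5744.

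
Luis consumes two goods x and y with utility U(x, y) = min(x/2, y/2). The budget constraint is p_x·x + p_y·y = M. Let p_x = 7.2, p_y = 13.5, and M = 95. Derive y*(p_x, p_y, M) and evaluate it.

Demand: x*(p_x,p_y,M) = 2·M/(2·p_x + 2·p_y), y* = 2·M/(2·p_x + 2·p_y).
Here 2·7.2 + 2·13.5 = 41.4, giving y* = 4.5894.

y* = 4.5894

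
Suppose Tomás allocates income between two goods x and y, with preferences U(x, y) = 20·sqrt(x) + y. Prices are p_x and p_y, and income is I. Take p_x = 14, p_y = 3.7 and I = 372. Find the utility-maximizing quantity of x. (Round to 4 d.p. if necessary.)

x* = 6.9847

MU_x = 10/√x, MU_y = 1. Tangency: 10/√x = p_x/p_y.
Thus x* = (10·p_y/p_x)² — independent of I — with the rest of income spent on y.
Plugging in: x* = (10·3.7/14)² = 6.9847.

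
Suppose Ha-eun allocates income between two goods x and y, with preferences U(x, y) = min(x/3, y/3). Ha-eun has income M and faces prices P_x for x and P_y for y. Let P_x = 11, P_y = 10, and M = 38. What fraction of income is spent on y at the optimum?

share on y = 0.4762

Leontief preferences: the optimum is at the kink where x/3 = y/3, i.e. y = x.
Budget: P_x·x + P_y·x = M, so (3·P_x + 3·P_y)·x = 3·M.
Demand: x*(P_x,P_y,M) = 3·M/(3·P_x + 3·P_y), y* = 3·M/(3·P_x + 3·P_y).
Here 3·11 + 3·10 = 63, giving x* = 1.8095 and y* = 1.8095.
Expenditure on y: 10·1.8095 = 18.0952; share = 0.4762.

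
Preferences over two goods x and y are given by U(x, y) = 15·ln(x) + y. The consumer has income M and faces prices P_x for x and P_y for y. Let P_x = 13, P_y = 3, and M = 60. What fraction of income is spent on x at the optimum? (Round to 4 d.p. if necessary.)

share on x = 0.75

Set MRS = P_x/P_y: (15/x)/1 = P_x/P_y.
So x*(P_x,P_y) = 15·P_y/P_x, independent of income; and y* = (M − 15·P_y)/P_y.
At the given prices: x* = 15·3/13 = 3.4615, and y* = 5.
Expenditure on x: 13·3.4615 = 45; share = 0.75.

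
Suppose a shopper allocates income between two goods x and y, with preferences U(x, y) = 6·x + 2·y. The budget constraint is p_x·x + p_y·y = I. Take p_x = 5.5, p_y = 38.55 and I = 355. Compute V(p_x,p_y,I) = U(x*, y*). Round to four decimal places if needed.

Perfect substitutes: compare marginal utility per dollar. 6/p_x vs 2/p_y → 1.0909 vs 0.0519.
x gives more utility per dollar, so spend all income on x: x* = I/p_x, y* = 0.
Numerically: x* = 64.5455, y* = 0.
Utility at the optimum: U(64.5455, 0) = 387.2727.

V = 387.2727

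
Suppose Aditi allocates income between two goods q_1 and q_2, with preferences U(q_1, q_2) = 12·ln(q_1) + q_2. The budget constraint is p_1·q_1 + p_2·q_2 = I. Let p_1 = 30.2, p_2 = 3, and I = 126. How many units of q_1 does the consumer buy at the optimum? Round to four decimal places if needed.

q_1* = 1.1921

Set MRS = p_1/p_2: (12/q_1)/1 = p_1/p_2.
So q_1*(p_1,p_2) = 12·p_2/p_1, independent of income; and q_2* = (I − 12·p_2)/p_2.
At the given prices: q_1* = 12·3/30.2 = 1.1921.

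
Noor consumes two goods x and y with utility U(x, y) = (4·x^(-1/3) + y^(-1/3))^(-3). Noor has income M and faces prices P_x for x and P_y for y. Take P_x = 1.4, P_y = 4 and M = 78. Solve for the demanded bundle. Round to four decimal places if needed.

From the CES first-order condition, 4·(y/x)^(4/3) = P_x/P_y.
Solve for the ratio: y/x = [(1/4)·P_x/P_y]^(0.75).
Substitute y = (y/x)·x into the budget: x* = M/(P_x + P_y·(y/x)).
Numerically y/x = 0.160881, so x* = 78/(1.4 + 4·0.160881) = 38.1693 and y* = 0.160881·38.1693 = 6.1407.

x* = 38.1693, y* = 6.1407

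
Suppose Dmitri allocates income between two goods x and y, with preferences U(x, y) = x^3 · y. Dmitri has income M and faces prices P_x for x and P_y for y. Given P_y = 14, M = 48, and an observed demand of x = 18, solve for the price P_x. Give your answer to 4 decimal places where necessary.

P_x = 2

The MRS is 3·y/x. Set MRS = P_x/P_y.
So 3·P_y·y = P_x·x; combined with the budget, a share 0.75 of income goes to x.
Demand: x*(P_x,P_y,M) = 0.75·M/P_x and y* = 0.25·M/P_y.
Set x* = 18 in the demand function and solve for P_x: P_x = 2.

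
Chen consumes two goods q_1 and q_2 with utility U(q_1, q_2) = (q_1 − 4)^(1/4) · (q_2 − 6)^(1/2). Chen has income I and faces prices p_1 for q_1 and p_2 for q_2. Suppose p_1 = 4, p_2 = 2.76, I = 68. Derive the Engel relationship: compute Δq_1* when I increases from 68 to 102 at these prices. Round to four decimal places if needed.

After buying the subsistence bundle (4, 6), a share 1/3 of the remaining income goes to q_1: q_1* = 4 + 1/3·(I − 4p_1 − 6p_2)/p_1.
Discretionary income = 68 − 4·4 − 6·2.76 = 35.44; q_1* = 4 + 1/3·35.44/4 = 6.9533.
At I' = 102: q_1* = 9.7867. Change: 9.7867 − 6.9533 = 2.8333.

Δq_1* = 2.8333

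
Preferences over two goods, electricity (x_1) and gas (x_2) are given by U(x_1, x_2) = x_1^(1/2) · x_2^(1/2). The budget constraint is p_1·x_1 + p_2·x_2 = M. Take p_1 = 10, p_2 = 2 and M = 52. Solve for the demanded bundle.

x_1* = 2.6, x_2* = 13

MU_x_1/MU_x_2 = (0.5·x_2)/(0.5·x_1); tangency sets this equal to p_1/p_2.
So 0.5·p_2·x_2 = 0.5·p_1·x_1; combined with the budget, a share 0.5 of income goes to x_1.
Demand: x_1*(p_1,p_2,M) = 0.5·M/p_1 and x_2* = 0.5·M/p_2.
At p_1=10, p_2=2, M=52: x_1* = 0.5·52/10 = 2.6, x_2* = 13.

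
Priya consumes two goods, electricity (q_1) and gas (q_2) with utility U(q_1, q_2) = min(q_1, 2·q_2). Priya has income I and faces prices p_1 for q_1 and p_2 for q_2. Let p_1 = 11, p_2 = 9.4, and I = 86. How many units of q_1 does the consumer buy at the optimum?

q_1* = 5.4777

Leontief preferences: the optimum is at the kink where q_1/2 = q_2/1, i.e. q_2 = (1/2)·q_1.
Budget: p_1·q_1 + p_2·(1/2)·q_1 = I, so (2·p_1 + p_2)·q_1 = 2·I.
Demand: q_1*(p_1,p_2,I) = 2·I/(2·p_1 + p_2), q_2* = I/(2·p_1 + p_2).
Here 2·11 + 9.4 = 31.4, giving q_1* = 5.4777.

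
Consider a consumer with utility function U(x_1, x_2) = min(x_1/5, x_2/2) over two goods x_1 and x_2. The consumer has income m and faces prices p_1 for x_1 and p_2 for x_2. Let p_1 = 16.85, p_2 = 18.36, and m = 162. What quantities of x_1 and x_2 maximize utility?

x_1* = 6.6959, x_2* = 2.6784

Leontief preferences: the optimum is at the kink where x_1/5 = x_2/2, i.e. x_2 = (2/5)·x_1.
Budget: p_1·x_1 + p_2·(2/5)·x_1 = m, so (5·p_1 + 2·p_2)·x_1 = 5·m.
Demand: x_1*(p_1,p_2,m) = 5·m/(5·p_1 + 2·p_2), x_2* = 2·m/(5·p_1 + 2·p_2).
Here 5·16.85 + 2·18.36 = 120.97, giving x_1* = 6.6959 and x_2* = 2.6784.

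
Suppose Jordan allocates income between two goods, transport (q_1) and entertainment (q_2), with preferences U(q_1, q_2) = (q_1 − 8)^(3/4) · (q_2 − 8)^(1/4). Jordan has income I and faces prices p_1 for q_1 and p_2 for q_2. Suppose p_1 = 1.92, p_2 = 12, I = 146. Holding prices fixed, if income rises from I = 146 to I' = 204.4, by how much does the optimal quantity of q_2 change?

This is Cobb-Douglas in (q_1−8, q_2−8): tangency gives 0.75·p_2·(q_2−8) = 0.25·p_1·(q_1−8).
After buying the subsistence bundle (8, 8), a share 0.75 of the remaining income goes to q_1: q_1* = 8 + 0.75·(I − 8p_1 − 8p_2)/p_1.
Discretionary income = 146 − 8·1.92 − 8·12 = 34.64; q_2* = 8 + 0.25·34.64/12 = 8.7217.
At I' = 204.4: q_2* = 9.9383. Change: 9.9383 − 8.7217 = 1.2167.

Δq_2* = 1.2167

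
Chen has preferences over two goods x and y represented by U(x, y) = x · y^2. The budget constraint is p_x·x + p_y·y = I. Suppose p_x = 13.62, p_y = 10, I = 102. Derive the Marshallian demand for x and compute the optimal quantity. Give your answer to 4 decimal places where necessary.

MU_x/MU_y = (y)/(2·x); tangency sets this equal to p_x/p_y.
So p_y·y = 2·p_x·x; combined with the budget, a share 1/3 of income goes to x.
Demand: x*(p_x,p_y,I) = 1/3·I/p_x and y* = 2/3·I/p_y.
At p_x=13.62, p_y=10, I=102: x* = 1/3·102/13.62 = 2.4963.

x* = 2.4963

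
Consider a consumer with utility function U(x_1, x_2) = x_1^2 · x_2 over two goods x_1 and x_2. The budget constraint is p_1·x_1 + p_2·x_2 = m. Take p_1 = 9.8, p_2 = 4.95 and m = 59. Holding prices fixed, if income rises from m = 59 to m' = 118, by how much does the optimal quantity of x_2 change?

Demand: x_1*(p_1,p_2,m) = 2/3·m/p_1 and x_2* = 1/3·m/p_2.
At p_1=9.8, p_2=4.95, m=59: x_2* = 1/3·59/4.95 = 3.9731.
At m' = 118: x_2* = 7.9461. Change: 7.9461 − 3.9731 = 3.9731.

Δx_2* = 3.9731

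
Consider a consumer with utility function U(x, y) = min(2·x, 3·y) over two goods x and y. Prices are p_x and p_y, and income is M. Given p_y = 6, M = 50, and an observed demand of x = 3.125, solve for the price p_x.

p_x = 12

Leontief preferences: the optimum is at the kink where x/3 = y/2, i.e. y = (2/3)·x.
Budget: p_x·x + p_y·(2/3)·x = M, so (3·p_x + 2·p_y)·x = 3·M.
Demand: x*(p_x,p_y,M) = 3·M/(3·p_x + 2·p_y), y* = 2·M/(3·p_x + 2·p_y).
Set x* = 3.125 in the demand function and solve for p_x: p_x = 12.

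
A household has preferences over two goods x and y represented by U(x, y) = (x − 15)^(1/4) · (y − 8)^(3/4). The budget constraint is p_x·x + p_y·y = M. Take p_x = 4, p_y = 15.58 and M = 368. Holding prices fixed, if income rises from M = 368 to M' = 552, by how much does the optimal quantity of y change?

Δy* = 8.8575

MRS = (1/3)·(y−8)/(x−15). Tangency with p_x/p_y gives y−8 = 3·(p_x/p_y)·(x−15).
After buying the subsistence bundle (15, 8), a share 0.25 of the remaining income goes to x: x* = 15 + 0.25·(M − 15p_x − 8p_y)/p_x.
Discretionary income = 368 − 15·4 − 8·15.58 = 183.36; y* = 8 + 0.75·183.36/15.58 = 16.8267.
At M' = 552: y* = 25.6842. Change: 25.6842 − 16.8267 = 8.8575.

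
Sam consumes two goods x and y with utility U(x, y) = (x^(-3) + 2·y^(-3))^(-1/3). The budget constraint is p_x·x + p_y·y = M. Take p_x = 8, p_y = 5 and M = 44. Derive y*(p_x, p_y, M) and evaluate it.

MU_x ∝ x^(-4), MU_y ∝ 2·y^(-4), so MRS = (1/2)·(y/x)^(4) = p_x/p_y.
Solve for the ratio: y/x = [2·p_x/p_y]^(0.25).
Substitute y = (y/x)·x into the budget: x* = M/(p_x + p_y·(y/x)).
Numerically y/x = 1.337481, so x* = 44/(8 + 5·1.337481) = 2.9958 and y* = 1.337481·2.9958 = 4.0068.

y* = 4.0068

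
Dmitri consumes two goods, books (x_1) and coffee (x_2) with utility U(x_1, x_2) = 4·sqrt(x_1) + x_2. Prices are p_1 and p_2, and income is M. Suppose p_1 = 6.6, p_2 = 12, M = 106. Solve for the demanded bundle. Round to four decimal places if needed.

x_1* = 13.2231, x_2* = 1.5606

MU_x_1 = 2/√x_1, MU_x_2 = 1. Tangency: 2/√x_1 = p_1/p_2.
Solve: √x_1 = 2·p_2/p_1, so x_1*(p_1,p_2) = (2·p_2/p_1)², and x_2* = (M − p_1·x_1*)/p_2.
Plugging in: x_1* = (2·12/6.6)² = 13.2231, x_2* = 1.5606.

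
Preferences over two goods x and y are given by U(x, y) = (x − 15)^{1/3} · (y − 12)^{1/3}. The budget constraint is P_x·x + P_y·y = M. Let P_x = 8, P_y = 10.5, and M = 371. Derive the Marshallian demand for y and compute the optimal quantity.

MRS = (y−12)/(x−15). Tangency with P_x/P_y gives y−12 = (P_x/P_y)·(x−15).
After buying the subsistence bundle (15, 12), a share 0.5 of the remaining income goes to x: x* = 15 + 0.5·(M − 15P_x − 12P_y)/P_x.
Discretionary income = 371 − 15·8 − 12·10.5 = 125; y* = 12 + 0.5·125/10.5 = 17.9524.

y* = 17.9524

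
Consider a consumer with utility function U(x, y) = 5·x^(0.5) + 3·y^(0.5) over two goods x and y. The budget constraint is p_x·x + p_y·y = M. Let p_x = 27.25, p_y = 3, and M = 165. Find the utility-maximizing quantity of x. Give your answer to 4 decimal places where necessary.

From the CES first-order condition, (5/3)·(y/x)^(0.5) = p_x/p_y.
Solve for the ratio: y/x = [(3/5)·p_x/p_y]^(2).
With the ratio pinned down, the budget gives x* = M/(p_x + p_y·(y/x)) and y* = (y/x)·x*.
Numerically y/x = 29.7025, so x* = 165/(27.25 + 3·29.7025) = 1.418.

x* = 1.418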